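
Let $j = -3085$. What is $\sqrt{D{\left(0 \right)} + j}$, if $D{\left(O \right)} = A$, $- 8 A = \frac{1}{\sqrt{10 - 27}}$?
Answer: $\frac{\sqrt{-14265040 + 34 i \sqrt{17}}}{68} \approx 0.00027292 + 55.543 i$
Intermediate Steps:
$A = \frac{i \sqrt{17}}{136}$ ($A = - \frac{1}{8 \sqrt{10 - 27}} = - \frac{1}{8 \sqrt{-17}} = - \frac{1}{8 i \sqrt{17}} = - \frac{\left(- \frac{1}{17}\right) i \sqrt{17}}{8} = \frac{i \sqrt{17}}{136} \approx 0.030317 i$)
$D{\left(O \right)} = \frac{i \sqrt{17}}{136}$
$\sqrt{D{\left(0 \right)} + j} = \sqrt{\frac{i \sqrt{17}}{136} - 3085} = \sqrt{-3085 + \frac{i \sqrt{17}}{136}}$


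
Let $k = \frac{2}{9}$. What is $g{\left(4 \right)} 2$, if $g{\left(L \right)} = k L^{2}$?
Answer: $\frac{64}{9} \approx 7.1111$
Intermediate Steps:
$k = \frac{2}{9}$ ($k = 2 \cdot \frac{1}{9} = \frac{2}{9} \approx 0.22222$)
$g{\left(L \right)} = \frac{2 L^{2}}{9}$
$g{\left(4 \right)} 2 = \frac{2 \cdot 4^{2}}{9} \cdot 2 = \frac{2}{9} \cdot 16 \cdot 2 = \frac{32}{9} \cdot 2 = \frac{64}{9}$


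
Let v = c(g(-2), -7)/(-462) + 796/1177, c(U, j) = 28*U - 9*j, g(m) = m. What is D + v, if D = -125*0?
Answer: 4669/7062 ≈ 0.66114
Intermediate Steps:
c(U, j) = -9*j + 28*U
v = 4669/7062 (v = (-9*(-7) + 28*(-2))/(-462) + 796/1177 = (63 - 56)*(-1/462) + 796*(1/1177) = 7*(-1/462) + 796/1177 = -1/66 + 796/1177 = 4669/7062 ≈ 0.66114)
D = 0
D + v = 0 + 4669/7062 = 4669/7062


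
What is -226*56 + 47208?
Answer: 34552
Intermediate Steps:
-226*56 + 47208 = -12656 + 47208 = 34552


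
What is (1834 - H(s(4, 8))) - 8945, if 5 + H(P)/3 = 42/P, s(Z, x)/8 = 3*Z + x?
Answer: -567743/80 ≈ -7096.8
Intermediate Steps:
s(Z, x) = 8*x + 24*Z (s(Z, x) = 8*(3*Z + x) = 8*(x + 3*Z) = 8*x + 24*Z)
H(P) = -15 + 126/P (H(P) = -15 + 3*(42/P) = -15 + 126/P)
(1834 - H(s(4, 8))) - 8945 = (1834 - (-15 + 126/(8*8 + 24*4))) - 8945 = (1834 - (-15 + 126/(64 + 96))) - 8945 = (1834 - (-15 + 126/160)) - 8945 = (1834 - (-15 + 126*(1/160))) - 8945 = (1834 - (-15 + 63/80)) - 8945 = (1834 - 1*(-1137/80)) - 8945 = (1834 + 1137/80) - 8945 = 147857/80 - 8945 = -567743/80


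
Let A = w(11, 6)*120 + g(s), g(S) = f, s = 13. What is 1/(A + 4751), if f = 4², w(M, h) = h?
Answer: 1/5487 ≈ 0.00018225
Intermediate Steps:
f = 16
g(S) = 16
A = 736 (A = 6*120 + 16 = 720 + 16 = 736)
1/(A + 4751) = 1/(736 + 4751) = 1/5487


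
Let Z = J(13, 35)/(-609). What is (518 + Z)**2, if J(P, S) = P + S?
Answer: 11053999044/41209 ≈ 2.6824e+5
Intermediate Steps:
Z = -16/203 (Z = (13 + 35)/(-609) = 48*(-1/609) = -16/203 ≈ -0.078818)
(518 + Z)**2 = (518 - 16/203)**2 = (105138/203)**2 = 11053999044/41209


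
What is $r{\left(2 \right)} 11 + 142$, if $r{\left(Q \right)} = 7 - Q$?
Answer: $197$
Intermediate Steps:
$r{\left(2 \right)} 11 + 142 = \left(7 - 2\right) 11 + 142 = 5 \cdot 11 + 142 = 55 + 142 = 197$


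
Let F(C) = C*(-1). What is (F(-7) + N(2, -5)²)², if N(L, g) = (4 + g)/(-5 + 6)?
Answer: 64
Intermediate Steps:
N(L, g) = 4 + g (N(L, g) = (4 + g)/1 = (4 + g)*1 = 4 + g)
F(C) = -C
(F(-7) + N(2, -5)²)² = (-1*(-7) + (4 - 5)²)² = (7 + (-1)²)² = (7 + 1)² = 8² = 64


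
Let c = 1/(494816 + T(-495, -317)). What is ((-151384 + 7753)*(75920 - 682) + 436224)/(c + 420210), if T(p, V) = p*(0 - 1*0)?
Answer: -5347017794806464/207926631361 ≈ -25716.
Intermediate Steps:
T(p, V) = 0 (T(p, V) = p*(0 + 0) = p*0 = 0)
c = 1/494816 (c = 1/(494816 + 0) = 1/494816 ≈ 2.0210e-6)
((-151384 + 7753)*(75920 - 682) + 436224)/(c + 420210) = ((-151384 + 7753)*(75920 - 682) + 436224)/(1/494816 + 420210) = (-143631*75238 + 436224)/(207926631361/494816) = (-10806509178 + 436224)*(494816/207926631361) = -10806072954*494816/207926631361 = -5347017794806464/207926631361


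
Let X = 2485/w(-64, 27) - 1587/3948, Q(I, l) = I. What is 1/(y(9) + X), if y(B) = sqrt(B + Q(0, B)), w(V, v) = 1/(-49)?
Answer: -1316/160239321 ≈ -8.2127e-6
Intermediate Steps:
w(V, v) = -1/49
y(B) = sqrt(B) (y(B) = sqrt(B + 0) = sqrt(B))
X = -160243269/1316 (X = 2485/(-1/49) - 1587/3948 = 2485*(-49) - 1587*1/3948 = -121765 - 529/1316 = -160243269/1316 ≈ -1.2177e+5)
1/(y(9) + X) = 1/(sqrt(9) - 160243269/1316) = 1/(3 - 160243269/1316) = 1/(-160239321/1316) = -1316/160239321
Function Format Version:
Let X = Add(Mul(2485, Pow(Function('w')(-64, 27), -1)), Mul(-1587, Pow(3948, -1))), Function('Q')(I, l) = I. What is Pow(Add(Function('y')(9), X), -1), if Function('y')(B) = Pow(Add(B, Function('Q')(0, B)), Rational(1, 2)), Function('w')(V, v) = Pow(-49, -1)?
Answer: Rational(-1316, 160239321) ≈ -8.2127e-6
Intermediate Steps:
Function('w')(V, v) = Rational(-1, 49)
Function('y')(B) = Pow(B, Rational(1, 2)) (Function('y')(B) = Pow(Add(B, 0), Rational(1, 2)) = Pow(B, Rational(1, 2)))
X = Rational(-160243269, 1316) (X = Add(Mul(2485, Pow(Rational(-1, 49), -1)), Mul(-1587, Pow(3948, -1))) = Add(Mul(2485, -49), Mul(-1587, Rational(1, 3948))) = Add(-121765, Rational(-529, 1316)) = Rational(-160243269, 1316) ≈ -1.2177e+5)
Pow(Add(Function('y')(9), X), -1) = Pow(Add(Pow(9, Rational(1, 2)), Rational(-160243269, 1316)), -1) = Pow(Add(3, Rational(-160243269, 1316)), -1) = Pow(Rational(-160239321, 1316), -1) = Rational(-1316, 160239321)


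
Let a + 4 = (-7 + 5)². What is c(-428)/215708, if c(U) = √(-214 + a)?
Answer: I*√214/215708 ≈ 6.7817e-5*I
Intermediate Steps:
a = 0 (a = -4 + (-7 + 5)² = -4 + (-2)² = -4 + 4 = 0)
c(U) = I*√214 (c(U) = √(-214 + 0) = √(-214) = I*√214)
c(-428)/215708 = (I*√214)/215708 = (I*√214)*(1/215708) = I*√214/215708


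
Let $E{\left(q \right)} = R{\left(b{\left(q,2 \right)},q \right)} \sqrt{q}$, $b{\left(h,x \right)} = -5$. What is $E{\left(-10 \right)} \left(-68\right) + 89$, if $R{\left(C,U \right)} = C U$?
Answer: $89 - 3400 i \sqrt{10} \approx 89.0 - 10752.0 i$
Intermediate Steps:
$E{\left(q \right)} = - 5 q^{\frac{3}{2}}$ ($E{\left(q \right)} = - 5 q \sqrt{q} = - 5 q^{\frac{3}{2}}$)
$E{\left(-10 \right)} \left(-68\right) + 89 = - 5 \left(-10\right)^{\frac{3}{2}} \left(-68\right) + 89 = - 5 \left(- 10 i \sqrt{10}\right) \left(-68\right) + 89 = 50 i \sqrt{10} \left(-68\right) + 89 = - 3400 i \sqrt{10} + 89 = 89 - 3400 i \sqrt{10}$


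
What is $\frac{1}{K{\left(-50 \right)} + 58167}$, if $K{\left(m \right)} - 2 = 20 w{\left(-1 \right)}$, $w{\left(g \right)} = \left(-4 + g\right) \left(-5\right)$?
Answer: $\frac{1}{58669} \approx 1.7045 \cdot 10^{-5}$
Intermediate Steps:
$w{\left(g \right)} = 20 - 5 g$
$K{\left(m \right)} = 502$ ($K{\left(m \right)} = 2 + 20 \left(20 - -5\right) = 2 + 20 \left(20 + 5\right) = 2 + 20 \cdot 25 = 2 + 500 = 502$)
$\frac{1}{K{\left(-50 \right)} + 58167} = \frac{1}{502 + 58167} = \frac{1}{58669}$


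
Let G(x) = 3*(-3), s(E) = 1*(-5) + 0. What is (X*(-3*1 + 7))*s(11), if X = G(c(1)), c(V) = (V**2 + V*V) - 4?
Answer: 180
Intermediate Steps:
c(V) = -4 + 2*V**2 (c(V) = (V**2 + V**2) - 4 = 2*V**2 - 4 = -4 + 2*V**2)
s(E) = -5 (s(E) = -5 + 0 = -5)
G(x) = -9
X = -9
(X*(-3*1 + 7))*s(11) = -9*(-3*1 + 7)*(-5) = -9*(-3 + 7)*(-5) = -9*4*(-5) = -36*(-5) = 180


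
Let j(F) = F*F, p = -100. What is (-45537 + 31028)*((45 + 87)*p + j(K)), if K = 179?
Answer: -273364069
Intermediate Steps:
j(F) = F²
(-45537 + 31028)*((45 + 87)*p + j(K)) = (-45537 + 31028)*((45 + 87)*(-100) + 179²) = -14509*(132*(-100) + 32041) = -14509*(-13200 + 32041) = -14509*18841 = -273364069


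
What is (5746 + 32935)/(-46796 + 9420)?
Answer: -38681/37376 ≈ -1.0349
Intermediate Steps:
(5746 + 32935)/(-46796 + 9420) = 38681/(-37376) = 38681*(-1/37376) = -38681/37376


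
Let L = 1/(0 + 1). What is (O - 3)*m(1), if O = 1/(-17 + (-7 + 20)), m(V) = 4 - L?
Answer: -39/4 ≈ -9.7500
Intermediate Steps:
L = 1 (L = 1/1 = 1)
m(V) = 3 (m(V) = 4 - 1*1 = 4 - 1 = 3)
O = -1/4 (O = 1/(-17 + 13) = 1/(-4) = -1/4 ≈ -0.25000)
(O - 3)*m(1) = (-1/4 - 3)*3 = -13/4*3 = -39/4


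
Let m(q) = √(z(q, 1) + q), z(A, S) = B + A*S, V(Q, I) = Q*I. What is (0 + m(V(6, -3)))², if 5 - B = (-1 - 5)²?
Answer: -67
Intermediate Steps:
V(Q, I) = I*Q
B = -31 (B = 5 - (-1 - 5)² = 5 - 1*(-6)² = 5 - 1*36 = 5 - 36 = -31)
z(A, S) = -31 + A*S
m(q) = √(-31 + 2*q) (m(q) = √((-31 + q*1) + q) = √((-31 + q) + q) = √(-31 + 2*q))
(0 + m(V(6, -3)))² = (0 + √(-31 + 2*(-3*6)))² = (0 + √(-31 + 2*(-18)))² = (0 + √(-31 - 36))² = (0 + √(-67))² = (0 + I*√67)² = (I*√67)² = -67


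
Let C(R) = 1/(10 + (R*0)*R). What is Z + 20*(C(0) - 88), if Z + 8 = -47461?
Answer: -49227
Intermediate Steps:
Z = -47469 (Z = -8 - 47461 = -47469)
C(R) = ⅒ (C(R) = 1/(10 + 0*R) = 1/(10 + 0) = 1/10 = ⅒)
Z + 20*(C(0) - 88) = -47469 + 20*(⅒ - 88) = -47469 + 20*(-879/10) = -47469 - 1758 = -49227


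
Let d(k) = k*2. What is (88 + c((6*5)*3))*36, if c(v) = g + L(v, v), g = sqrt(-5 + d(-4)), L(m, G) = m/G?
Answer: 3204 + 36*I*sqrt(13) ≈ 3204.0 + 129.8*I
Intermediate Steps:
d(k) = 2*k
g = I*sqrt(13) (g = sqrt(-5 + 2*(-4)) = sqrt(-5 - 8) = sqrt(-13) = I*sqrt(13) ≈ 3.6056*I)
c(v) = 1 + I*sqrt(13) (c(v) = I*sqrt(13) + v/v = I*sqrt(13) + 1 = 1 + I*sqrt(13))
(88 + c((6*5)*3))*36 = (88 + (1 + I*sqrt(13)))*36 = (89 + I*sqrt(13))*36 = 3204 + 36*I*sqrt(13)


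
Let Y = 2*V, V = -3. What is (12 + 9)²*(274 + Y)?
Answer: 118188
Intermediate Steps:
Y = -6 (Y = 2*(-3) = -6)
(12 + 9)²*(274 + Y) = (12 + 9)²*(274 - 6) = 21²*268 = 441*268 = 118188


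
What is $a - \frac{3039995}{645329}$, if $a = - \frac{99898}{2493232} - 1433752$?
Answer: $- \frac{1153424984386868469}{804477456664} \approx -1.4338 \cdot 10^{6}$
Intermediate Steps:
$a = - \frac{1787338233181}{1246616}$ ($a = \left(-99898\right) \frac{1}{2493232} - 1433752 = - \frac{49949}{1246616} - 1433752 = - \frac{1787338233181}{1246616} \approx -1.4338 \cdot 10^{6}$)
$a - \frac{3039995}{645329} = - \frac{1787338233181}{1246616} - \frac{3039995}{645329} = - \frac{1153424984386868469}{804477456664}$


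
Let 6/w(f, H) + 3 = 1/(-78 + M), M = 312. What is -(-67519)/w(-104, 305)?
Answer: -47330819/1404 ≈ -33711.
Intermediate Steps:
w(f, H) = -1404/701 (w(f, H) = 6/(-3 + 1/(-78 + 312)) = 6/(-3 + 1/234) = 6/(-701/234) = 6*(-234/701) = -1404/701)
-(-67519)/w(-104, 305) = -(-67519)/(-1404/701) = -(-67519)*(-701)/1404 = -1*47330819/1404 = -47330819/1404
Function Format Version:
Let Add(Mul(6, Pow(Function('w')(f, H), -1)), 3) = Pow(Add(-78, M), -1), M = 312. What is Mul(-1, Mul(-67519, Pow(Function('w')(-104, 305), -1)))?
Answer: Rational(-47330819, 1404) ≈ -33711.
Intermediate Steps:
Function('w')(f, H) = Rational(-1404, 701) (Function('w')(f, H) = Mul(6, Pow(Add(-3, Pow(Add(-78, 312), -1)), -1)) = Mul(6, Pow(Add(-3, Pow(234, -1)), -1)) = Mul(6, Pow(Add(-3, Rational(1, 234)), -1)) = Mul(6, Pow(Rational(-701, 234), -1)) = Mul(6, Rational(-234, 701)) = Rational(-1404, 701))
Mul(-1, Mul(-67519, Pow(Function('w')(-104, 305), -1))) = Mul(-1, Mul(-67519, Pow(Rational(-1404, 701), -1))) = Mul(-1, Mul(-67519, Rational(-701, 1404))) = Mul(-1, Rational(47330819, 1404)) = Rational(-47330819, 1404)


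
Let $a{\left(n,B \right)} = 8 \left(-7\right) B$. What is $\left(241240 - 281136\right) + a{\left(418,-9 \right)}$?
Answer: $-39392$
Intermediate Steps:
$a{\left(n,B \right)} = - 56 B$
$\left(241240 - 281136\right) + a{\left(418,-9 \right)} = \left(241240 - 281136\right) - -504 = -39896 + 504 = -39392$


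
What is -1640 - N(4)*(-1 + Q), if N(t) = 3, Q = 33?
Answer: -1736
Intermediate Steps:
-1640 - N(4)*(-1 + Q) = -1640 - 3*(-1 + 33) = -1640 - 3*32 = -1640 - 1*96 = -1640 - 96 = -1736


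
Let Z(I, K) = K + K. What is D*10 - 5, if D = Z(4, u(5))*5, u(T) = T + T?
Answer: 995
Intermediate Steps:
u(T) = 2*T
Z(I, K) = 2*K
D = 100 (D = (2*(2*5))*5 = (2*10)*5 = 20*5 = 100)
D*10 - 5 = 100*10 - 5 = 1000 - 5 = 995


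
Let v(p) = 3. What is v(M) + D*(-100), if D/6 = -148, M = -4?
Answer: 88803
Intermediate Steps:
D = -888 (D = 6*(-148) = -888)
v(M) + D*(-100) = 3 - 888*(-100) = 3 + 88800 = 88803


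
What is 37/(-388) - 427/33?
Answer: -166897/12804 ≈ -13.035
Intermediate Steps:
37/(-388) - 427/33 = 37*(-1/388) - 427*1/33 = -37/388 - 427/33 = -166897/12804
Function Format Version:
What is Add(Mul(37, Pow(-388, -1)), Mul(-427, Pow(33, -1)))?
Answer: Rational(-166897, 12804) ≈ -13.035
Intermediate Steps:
Add(Mul(37, Pow(-388, -1)), Mul(-427, Pow(33, -1))) = Add(Mul(37, Rational(-1, 388)), Mul(-427, Rational(1, 33))) = Add(Rational(-37, 388), Rational(-427, 33)) = Rational(-166897, 12804)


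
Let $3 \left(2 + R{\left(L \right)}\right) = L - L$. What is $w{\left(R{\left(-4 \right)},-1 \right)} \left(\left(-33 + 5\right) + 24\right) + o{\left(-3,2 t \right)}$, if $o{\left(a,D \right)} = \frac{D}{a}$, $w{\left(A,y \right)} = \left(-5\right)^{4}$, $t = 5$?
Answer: $- \frac{7510}{3} \approx -2503.3$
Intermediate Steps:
$R{\left(L \right)} = -2$ ($R{\left(L \right)} = -2 + \frac{L - L}{3} = -2 + \frac{1}{3} \cdot 0 = -2 + 0 = -2$)
$w{\left(A,y \right)} = 625$
$w{\left(R{\left(-4 \right)},-1 \right)} \left(\left(-33 + 5\right) + 24\right) + o{\left(-3,2 t \right)} = 625 \left(\left(-33 + 5\right) + 24\right) + \frac{2 \cdot 5}{-3} = 625 \left(-28 + 24\right) + 10 \left(- \frac{1}{3}\right) = 625 \left(-4\right) - \frac{10}{3} = -2500 - \frac{10}{3} = - \frac{7510}{3}$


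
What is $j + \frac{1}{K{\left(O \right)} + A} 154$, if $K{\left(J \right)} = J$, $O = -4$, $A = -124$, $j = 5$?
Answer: $\frac{243}{64} \approx 3.7969$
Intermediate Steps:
$j + \frac{1}{K{\left(O \right)} + A} 154 = 5 + \frac{1}{-4 - 124} \cdot 154 = 5 + \frac{1}{-128} \cdot 154 = 5 - \frac{77}{64} = \frac{243}{64}$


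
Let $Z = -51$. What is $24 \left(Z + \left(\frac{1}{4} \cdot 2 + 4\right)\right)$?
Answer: $-1116$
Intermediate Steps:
$24 \left(Z + \left(\frac{1}{4} \cdot 2 + 4\right)\right) = 24 \left(-51 + \left(\frac{1}{4} \cdot 2 + 4\right)\right) = 24 \left(-51 + \left(\frac{1}{2} + 4\right)\right) = 24 \left(-51 + \frac{9}{2}\right) = 24 \left(- \frac{93}{2}\right) = -1116$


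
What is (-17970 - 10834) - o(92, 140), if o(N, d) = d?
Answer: -28944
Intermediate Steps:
(-17970 - 10834) - o(92, 140) = (-17970 - 10834) - 1*140 = -28804 - 140 = -28944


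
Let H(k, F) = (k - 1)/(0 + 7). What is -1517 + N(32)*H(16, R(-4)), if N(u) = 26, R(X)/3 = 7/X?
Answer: -10229/7 ≈ -1461.3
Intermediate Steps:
R(X) = 21/X (R(X) = 3*(7/X) = 21/X)
H(k, F) = -⅐ + k/7 (H(k, F) = (-1 + k)/7 = (-1 + k)*(⅐) = -⅐ + k/7)
-1517 + N(32)*H(16, R(-4)) = -1517 + 26*(-⅐ + (⅐)*16) = -1517 + 26*(-⅐ + 16/7) = -1517 + 26*(15/7) = -1517 + 390/7 = -10229/7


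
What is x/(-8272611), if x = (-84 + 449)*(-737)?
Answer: 269005/8272611 ≈ 0.032518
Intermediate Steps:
x = -269005 (x = 365*(-737) = -269005)
x/(-8272611) = -269005/(-8272611) = -269005*(-1/8272611) = 269005/8272611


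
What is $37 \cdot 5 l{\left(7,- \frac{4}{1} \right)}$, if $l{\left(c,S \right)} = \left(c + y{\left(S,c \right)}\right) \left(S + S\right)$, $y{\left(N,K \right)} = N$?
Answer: $-4440$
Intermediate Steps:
$l{\left(c,S \right)} = 2 S \left(S + c\right)$ ($l{\left(c,S \right)} = \left(c + S\right) \left(S + S\right) = \left(S + c\right) 2 S = 2 S \left(S + c\right)$)
$37 \cdot 5 l{\left(7,- \frac{4}{1} \right)} = 37 \cdot 5 \cdot 2 \left(- \frac{4}{1}\right) \left(- \frac{4}{1} + 7\right) = 185 \cdot 2 \left(\left(-4\right) 1\right) \left(\left(-4\right) 1 + 7\right) = 185 \cdot 2 \left(-4\right) \left(-4 + 7\right) = 185 \cdot 2 \left(-4\right) 3 = 185 \left(-24\right) = -4440$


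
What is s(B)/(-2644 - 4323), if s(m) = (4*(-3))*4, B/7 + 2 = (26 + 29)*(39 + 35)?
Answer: 48/6967 ≈ 0.0068896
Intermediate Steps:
B = 28476 (B = -14 + 7*((26 + 29)*(39 + 35)) = -14 + 7*(55*74) = -14 + 7*4070 = -14 + 28490 = 28476)
s(m) = -48 (s(m) = -12*4 = -48)
s(B)/(-2644 - 4323) = -48/(-2644 - 4323) = -48/(-6967) = -48*(-1/6967) = 48/6967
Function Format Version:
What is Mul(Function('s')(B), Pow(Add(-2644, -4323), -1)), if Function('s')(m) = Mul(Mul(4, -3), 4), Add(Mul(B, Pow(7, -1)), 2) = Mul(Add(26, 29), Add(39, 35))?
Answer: Rational(48, 6967) ≈ 0.0068896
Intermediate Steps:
B = 28476 (B = Add(-14, Mul(7, Mul(Add(26, 29), Add(39, 35)))) = Add(-14, Mul(7, Mul(55, 74))) = Add(-14, Mul(7, 4070)) = Add(-14, 28490) = 28476)
Function('s')(m) = -48 (Function('s')(m) = Mul(-12, 4) = -48)
Mul(Function('s')(B), Pow(Add(-2644, -4323), -1)) = Mul(-48, Pow(Add(-2644, -4323), -1)) = Mul(-48, Pow(-6967, -1)) = Mul(-48, Rational(-1, 6967)) = Rational(48, 6967)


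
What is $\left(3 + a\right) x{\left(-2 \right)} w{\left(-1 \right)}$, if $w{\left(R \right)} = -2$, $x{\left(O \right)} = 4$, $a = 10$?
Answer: $-104$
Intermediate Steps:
$\left(3 + a\right) x{\left(-2 \right)} w{\left(-1 \right)} = \left(3 + 10\right) 4 \left(-2\right) = 13 \cdot 4 \left(-2\right) = 52 \left(-2\right) = -104$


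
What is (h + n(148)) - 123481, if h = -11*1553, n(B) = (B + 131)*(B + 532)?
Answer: 49156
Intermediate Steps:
n(B) = (131 + B)*(532 + B)
h = -17083
(h + n(148)) - 123481 = (-17083 + (69692 + 148² + 663*148)) - 123481 = (-17083 + (69692 + 21904 + 98124)) - 123481 = (-17083 + 189720) - 123481 = 172637 - 123481 = 49156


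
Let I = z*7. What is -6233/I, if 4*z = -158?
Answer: 12466/553 ≈ 22.542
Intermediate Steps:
z = -79/2 (z = (¼)*(-158) = -79/2 ≈ -39.500)
I = -553/2 (I = -79/2*7 = -553/2 ≈ -276.50)
-6233/I = -6233/(-553/2) = -6233*(-2/553) = 12466/553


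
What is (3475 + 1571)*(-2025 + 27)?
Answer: -10081908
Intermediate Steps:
(3475 + 1571)*(-2025 + 27) = 5046*(-1998) = -10081908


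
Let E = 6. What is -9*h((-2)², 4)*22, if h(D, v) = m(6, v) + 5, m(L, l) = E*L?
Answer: -8118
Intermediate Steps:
m(L, l) = 6*L
h(D, v) = 41 (h(D, v) = 6*6 + 5 = 36 + 5 = 41)
-9*h((-2)², 4)*22 = -9*41*22 = -369*22 = -8118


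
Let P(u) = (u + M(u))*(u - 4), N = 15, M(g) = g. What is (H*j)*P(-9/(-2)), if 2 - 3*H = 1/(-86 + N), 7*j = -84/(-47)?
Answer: 2574/3337 ≈ 0.77135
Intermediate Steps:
j = 12/47 (j = (-84/(-47))/7 = (-84*(-1/47))/7 = (⅐)*(84/47) = 12/47 ≈ 0.25532)
H = 143/213 (H = ⅔ - 1/(3*(-86 + 15)) = ⅔ - ⅓/(-71) = ⅔ - ⅓*(-1/71) = ⅔ + 1/213 = 143/213 ≈ 0.67136)
P(u) = 2*u*(-4 + u) (P(u) = (u + u)*(u - 4) = (2*u)*(-4 + u) = 2*u*(-4 + u))
(H*j)*P(-9/(-2)) = ((143/213)*(12/47))*(2*(-9/(-2))*(-4 - 9/(-2))) = 572*(2*(-9*(-½))*(-4 - 9*(-½)))/3337 = 572*(2*(9/2)*(-4 + 9/2))/3337 = 572*(2*(9/2)*(½))/3337 = (572/3337)*(9/2) = 2574/3337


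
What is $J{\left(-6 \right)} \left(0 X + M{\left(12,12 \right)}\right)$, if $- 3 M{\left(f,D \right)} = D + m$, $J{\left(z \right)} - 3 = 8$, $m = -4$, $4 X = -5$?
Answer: $- \frac{88}{3} \approx -29.333$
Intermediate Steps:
$X = - \frac{5}{4}$ ($X = \frac{1}{4} \left(-5\right) = - \frac{5}{4} \approx -1.25$)
$J{\left(z \right)} = 11$ ($J{\left(z \right)} = 3 + 8 = 11$)
$M{\left(f,D \right)} = \frac{4}{3} - \frac{D}{3}$ ($M{\left(f,D \right)} = - \frac{D - 4}{3} = - \frac{-4 + D}{3} = \frac{4}{3} - \frac{D}{3}$)
$J{\left(-6 \right)} \left(0 X + M{\left(12,12 \right)}\right) = 11 \left(0 \left(- \frac{5}{4}\right) + \left(\frac{4}{3} - 4\right)\right) = 11 \left(0 + \left(\frac{4}{3} - 4\right)\right) = 11 \left(0 - \frac{8}{3}\right) = 11 \left(- \frac{8}{3}\right) = - \frac{88}{3}$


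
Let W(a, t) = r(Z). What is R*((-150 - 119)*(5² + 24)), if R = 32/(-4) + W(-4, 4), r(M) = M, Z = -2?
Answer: 131810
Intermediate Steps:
W(a, t) = -2
R = -10 (R = 32/(-4) - 2 = 32*(-¼) - 2 = -8 - 2 = -10)
R*((-150 - 119)*(5² + 24)) = -10*(-150 - 119)*(5² + 24) = -(-2690)*(25 + 24) = -(-2690)*49 = -10*(-13181) = 131810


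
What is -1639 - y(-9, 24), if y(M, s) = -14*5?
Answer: -1569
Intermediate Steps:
y(M, s) = -70
-1639 - y(-9, 24) = -1639 - 1*(-70) = -1639 + 70 = -1569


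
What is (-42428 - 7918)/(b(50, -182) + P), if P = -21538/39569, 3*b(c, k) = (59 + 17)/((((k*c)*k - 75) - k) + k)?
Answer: 4948851457429875/53502926753 ≈ 92497.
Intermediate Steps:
b(c, k) = 76/(3*(-75 + c*k²)) (b(c, k) = ((59 + 17)/((((k*c)*k - 75) - k) + k))/3 = (76/((((c*k)*k - 75) - k) + k))/3 = (76/(((c*k² - 75) - k) + k))/3 = (76/(((-75 + c*k²) - k) + k))/3 = (76/((-75 - k + c*k²) + k))/3 = (76/(-75 + c*k²))/3 = 76/(3*(-75 + c*k²)))
P = -21538/39569 (P = -21538*1/39569 = -21538/39569 ≈ -0.54432)
(-42428 - 7918)/(b(50, -182) + P) = (-42428 - 7918)/(76/(3*(-75 + 50*(-182)²)) - 21538/39569) = -50346/(76/(3*(-75 + 50*33124)) - 21538/39569) = -50346/(76/(3*(-75 + 1656200)) - 21538/39569) = -50346/((76/3)/1656125 - 21538/39569) = -50346/((76/3)*(1/1656125) - 21538/39569) = -50346/(76/4968375 - 21538/39569) = -50346/(-107005853506/196593630375) = -50346*(-196593630375/107005853506) = 4948851457429875/53502926753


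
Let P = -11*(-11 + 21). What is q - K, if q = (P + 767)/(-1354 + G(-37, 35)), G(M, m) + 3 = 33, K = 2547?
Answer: -3372885/1324 ≈ -2547.5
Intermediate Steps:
G(M, m) = 30 (G(M, m) = -3 + 33 = 30)
P = -110 (P = -11*10 = -110)
q = -657/1324 (q = (-110 + 767)/(-1354 + 30) = 657/(-1324) = 657*(-1/1324) = -657/1324 ≈ -0.49622)
q - K = -657/1324 - 1*2547 = -657/1324 - 2547 = -3372885/1324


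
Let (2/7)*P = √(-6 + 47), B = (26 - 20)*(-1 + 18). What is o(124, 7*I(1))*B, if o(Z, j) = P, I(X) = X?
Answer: 357*√41 ≈ 2285.9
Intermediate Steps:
B = 102 (B = 6*17 = 102)
P = 7*√41/2 (P = 7*√(-6 + 47)/2 = 7*√41/2 ≈ 22.411)
o(Z, j) = 7*√41/2
o(124, 7*I(1))*B = (7*√41/2)*102 = 357*√41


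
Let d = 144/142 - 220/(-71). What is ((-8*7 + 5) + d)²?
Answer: 11082241/5041 ≈ 2198.4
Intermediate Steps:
d = 292/71 (d = 144*(1/142) - 220*(-1/71) = 72/71 + 220/71 = 292/71 ≈ 4.1127)
((-8*7 + 5) + d)² = ((-8*7 + 5) + 292/71)² = ((-56 + 5) + 292/71)² = (-51 + 292/71)² = (-3329/71)² = 11082241/5041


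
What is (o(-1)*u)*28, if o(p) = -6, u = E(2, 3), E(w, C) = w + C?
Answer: -840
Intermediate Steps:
E(w, C) = C + w
u = 5 (u = 3 + 2 = 5)
(o(-1)*u)*28 = -6*5*28 = -30*28 = -840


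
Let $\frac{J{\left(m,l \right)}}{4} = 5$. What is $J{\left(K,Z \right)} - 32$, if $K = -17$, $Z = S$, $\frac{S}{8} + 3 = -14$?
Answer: $-12$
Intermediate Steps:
$S = -136$ ($S = -24 + 8 \left(-14\right) = -24 - 112 = -136$)
$Z = -136$
$J{\left(m,l \right)} = 20$ ($J{\left(m,l \right)} = 4 \cdot 5 = 20$)
$J{\left(K,Z \right)} - 32 = 20 - 32 = -12$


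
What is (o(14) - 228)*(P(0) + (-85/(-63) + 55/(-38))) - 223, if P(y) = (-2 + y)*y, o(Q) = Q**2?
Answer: -263171/1197 ≈ -219.86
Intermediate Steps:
P(y) = y*(-2 + y)
(o(14) - 228)*(P(0) + (-85/(-63) + 55/(-38))) - 223 = (14**2 - 228)*(0*(-2 + 0) + (-85/(-63) + 55/(-38))) - 223 = (196 - 228)*(0*(-2) + (-85*(-1/63) + 55*(-1/38))) - 223 = -32*(0 + (85/63 - 55/38)) - 223 = -32*(0 - 235/2394) - 223 = -32*(-235/2394) - 223 = 3760/1197 - 223 = -263171/1197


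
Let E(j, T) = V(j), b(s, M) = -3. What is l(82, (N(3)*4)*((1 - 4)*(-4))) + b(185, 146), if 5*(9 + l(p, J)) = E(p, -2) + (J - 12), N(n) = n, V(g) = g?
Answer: 154/5 ≈ 30.800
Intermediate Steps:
E(j, T) = j
l(p, J) = -57/5 + J/5 + p/5 (l(p, J) = -9 + (p + (J - 12))/5 = -9 + (p + (-12 + J))/5 = -9 + (-12 + J + p)/5 = -9 + (-12/5 + J/5 + p/5) = -57/5 + J/5 + p/5)
l(82, (N(3)*4)*((1 - 4)*(-4))) + b(185, 146) = (-57/5 + ((3*4)*((1 - 4)*(-4)))/5 + (⅕)*82) - 3 = (-57/5 + (12*(-3*(-4)))/5 + 82/5) - 3 = (-57/5 + (12*12)/5 + 82/5) - 3 = (-57/5 + (⅕)*144 + 82/5) - 3 = (-57/5 + 144/5 + 82/5) - 3 = 169/5 - 3 = 154/5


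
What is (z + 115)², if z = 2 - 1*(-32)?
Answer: 22201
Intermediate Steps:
z = 34 (z = 2 + 32 = 34)
(z + 115)² = (34 + 115)² = 149² = 22201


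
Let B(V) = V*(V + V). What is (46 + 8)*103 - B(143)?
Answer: -35336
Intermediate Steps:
B(V) = 2*V**2 (B(V) = V*(2*V) = 2*V**2)
(46 + 8)*103 - B(143) = (46 + 8)*103 - 2*143**2 = 54*103 - 2*20449 = 5562 - 1*40898 = 5562 - 40898 = -35336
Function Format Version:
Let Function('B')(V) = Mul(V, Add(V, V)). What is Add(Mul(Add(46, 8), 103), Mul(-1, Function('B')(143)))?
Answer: -35336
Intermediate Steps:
Function('B')(V) = Mul(2, Pow(V, 2)) (Function('B')(V) = Mul(V, Mul(2, V)) = Mul(2, Pow(V, 2)))
Add(Mul(Add(46, 8), 103), Mul(-1, Function('B')(143))) = Add(Mul(Add(46, 8), 103), Mul(-1, Mul(2, Pow(143, 2)))) = Add(Mul(54, 103), Mul(-1, Mul(2, 20449))) = Add(5562, Mul(-1, 40898)) = Add(5562, -40898) = -35336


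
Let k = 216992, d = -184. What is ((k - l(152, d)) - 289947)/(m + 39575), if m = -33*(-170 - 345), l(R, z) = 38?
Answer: -72993/56570 ≈ -1.2903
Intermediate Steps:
m = 16995 (m = -33*(-515) = 16995)
((k - l(152, d)) - 289947)/(m + 39575) = ((216992 - 1*38) - 289947)/(16995 + 39575) = ((216992 - 38) - 289947)/56570 = (216954 - 289947)*(1/56570) = -72993*1/56570 = -72993/56570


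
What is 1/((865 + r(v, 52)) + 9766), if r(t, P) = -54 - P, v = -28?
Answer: 1/10525 ≈ 9.5012e-5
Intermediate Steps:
1/((865 + r(v, 52)) + 9766) = 1/((865 + (-54 - 1*52)) + 9766) = 1/((865 + (-54 - 52)) + 9766) = 1/((865 - 106) + 9766) = 1/(759 + 9766) = 1/10525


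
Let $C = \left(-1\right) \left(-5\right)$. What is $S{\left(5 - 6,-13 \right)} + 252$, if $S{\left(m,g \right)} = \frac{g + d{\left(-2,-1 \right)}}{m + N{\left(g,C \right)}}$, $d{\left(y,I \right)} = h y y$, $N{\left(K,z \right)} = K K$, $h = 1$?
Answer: $\frac{14109}{56} \approx 251.95$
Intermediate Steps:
$C = 5$
$N{\left(K,z \right)} = K^{2}$
$d{\left(y,I \right)} = y^{2}$ ($d{\left(y,I \right)} = 1 y y = y y = y^{2}$)
$S{\left(m,g \right)} = \frac{4 + g}{m + g^{2}}$ ($S{\left(m,g \right)} = \frac{g + \left(-2\right)^{2}}{m + g^{2}} = \frac{g + 4}{m + g^{2}} = \frac{4 + g}{m + g^{2}}$)
$S{\left(5 - 6,-13 \right)} + 252 = \frac{4 - 13}{\left(5 - 6\right) + \left(-13\right)^{2}} + 252 = \frac{1}{-1 + 169} \left(-9\right) + 252 = \frac{1}{168} \left(-9\right) + 252 = - \frac{3}{56} + 252 = \frac{14109}{56}$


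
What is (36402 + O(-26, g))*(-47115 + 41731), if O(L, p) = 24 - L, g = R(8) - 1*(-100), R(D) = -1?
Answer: -196257568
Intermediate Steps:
g = 99 (g = -1 - 1*(-100) = -1 + 100 = 99)
(36402 + O(-26, g))*(-47115 + 41731) = (36402 + (24 - 1*(-26)))*(-47115 + 41731) = (36402 + (24 + 26))*(-5384) = (36402 + 50)*(-5384) = 36452*(-5384) = -196257568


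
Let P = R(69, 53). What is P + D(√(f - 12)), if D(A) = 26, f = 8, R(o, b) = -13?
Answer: 13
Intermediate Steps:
P = -13
P + D(√(f - 12)) = -13 + 26 = 13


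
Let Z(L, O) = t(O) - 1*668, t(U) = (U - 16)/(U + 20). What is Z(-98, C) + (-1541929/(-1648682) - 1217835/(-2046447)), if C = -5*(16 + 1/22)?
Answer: -330254509583697473/496718993447950 ≈ -664.87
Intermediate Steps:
t(U) = (-16 + U)/(20 + U)
C = -1765/22 (C = -5*(16 + 1/22) = -5*353/22 = -1765/22 ≈ -80.227)
Z(L, O) = -668 + (-16 + O)/(20 + O) (Z(L, O) = (-16 + O)/(20 + O) - 1*668 = (-16 + O)/(20 + O) - 668 = -668 + (-16 + O)/(20 + O))
Z(-98, C) + (-1541929/(-1648682) - 1217835/(-2046447)) = (-13376 - 667*(-1765/22))/(20 - 1765/22) + (-1541929/(-1648682) - 1217835/(-2046447)) = (-13376 + 1177255/22)/(-1325/22) + (-1541929*(-1/1648682) - 1217835*(-1/2046447)) = -22/1325*882983/22 + (1541929/1648682 + 135315/227383) = -882983/1325 + 573699846637/374882259206 = -330254509583697473/496718993447950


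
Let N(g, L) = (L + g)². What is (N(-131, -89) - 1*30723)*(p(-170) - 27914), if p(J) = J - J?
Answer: -493435778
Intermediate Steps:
p(J) = 0
(N(-131, -89) - 1*30723)*(p(-170) - 27914) = ((-89 - 131)² - 1*30723)*(0 - 27914) = ((-220)² - 30723)*(-27914) = (48400 - 30723)*(-27914) = 17677*(-27914) = -493435778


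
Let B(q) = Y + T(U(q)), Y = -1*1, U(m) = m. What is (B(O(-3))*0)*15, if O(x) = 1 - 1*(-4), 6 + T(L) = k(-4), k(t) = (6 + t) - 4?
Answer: 0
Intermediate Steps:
k(t) = 2 + t
T(L) = -8 (T(L) = -6 + (2 - 4) = -6 - 2 = -8)
Y = -1
O(x) = 5 (O(x) = 1 + 4 = 5)
B(q) = -9 (B(q) = -1 - 8 = -9)
(B(O(-3))*0)*15 = -9*0*15 = 0*15 = 0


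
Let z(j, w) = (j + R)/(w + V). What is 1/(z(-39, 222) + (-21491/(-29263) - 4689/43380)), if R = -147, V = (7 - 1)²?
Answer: -6065049380/573831789 ≈ -10.569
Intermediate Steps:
V = 36 (V = 6² = 36)
z(j, w) = (-147 + j)/(36 + w) (z(j, w) = (j - 147)/(w + 36) = (-147 + j)/(36 + w))
1/(z(-39, 222) + (-21491/(-29263) - 4689/43380)) = 1/((-147 - 39)/(36 + 222) + (-21491/(-29263) - 4689/43380)) = 1/(-186/258 + (-21491*(-1/29263) - 4689*1/43380)) = 1/((1/258)*(-186) + (21491/29263 - 521/4820)) = 1/(-31/43 + 88340597/141047660) = 1/(-573831789/6065049380) = -6065049380/573831789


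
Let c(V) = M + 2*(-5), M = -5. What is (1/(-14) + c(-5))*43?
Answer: -9073/14 ≈ -648.07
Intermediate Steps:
c(V) = -15 (c(V) = -5 + 2*(-5) = -5 - 10 = -15)
(1/(-14) + c(-5))*43 = (1/(-14) - 15)*43 = (-1/14 - 15)*43 = -211/14*43 = -9073/14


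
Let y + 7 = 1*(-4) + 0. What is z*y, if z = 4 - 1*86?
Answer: 902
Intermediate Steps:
y = -11 (y = -7 + (1*(-4) + 0) = -7 + (-4 + 0) = -7 - 4 = -11)
z = -82 (z = 4 - 86 = -82)
z*y = -82*(-11) = 902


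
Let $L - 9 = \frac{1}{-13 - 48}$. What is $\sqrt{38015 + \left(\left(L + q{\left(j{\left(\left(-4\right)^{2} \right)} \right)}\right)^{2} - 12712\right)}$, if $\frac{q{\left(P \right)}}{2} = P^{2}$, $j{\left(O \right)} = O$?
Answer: $\frac{\sqrt{1104120863}}{61} \approx 544.73$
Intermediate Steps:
$L = \frac{548}{61}$ ($L = 9 + \frac{1}{-13 - 48} = 9 + \frac{1}{-61} = 9 - \frac{1}{61} = \frac{548}{61} \approx 8.9836$)
$q{\left(P \right)} = 2 P^{2}$
$\sqrt{38015 + \left(\left(L + q{\left(j{\left(\left(-4\right)^{2} \right)} \right)}\right)^{2} - 12712\right)} = \sqrt{38015 + \left(\left(\frac{548}{61} + 2 \left(\left(-4\right)^{2}\right)^{2}\right)^{2} - 12712\right)} = \sqrt{38015 - \left(12712 - \left(\frac{548}{61} + 2 \cdot 16^{2}\right)^{2}\right)} = \sqrt{38015 - \left(12712 - \left(\frac{548}{61} + 2 \cdot 256\right)^{2}\right)} = \sqrt{38015 - \left(12712 - \left(\frac{548}{61} + 512\right)^{2}\right)} = \sqrt{38015 - \left(12712 - \left(\frac{31780}{61}\right)^{2}\right)} = \sqrt{38015 + \left(\frac{1009968400}{3721} - 12712\right)} = \sqrt{38015 + \frac{962667048}{3721}} = \sqrt{\frac{1104120863}{3721}} = \frac{\sqrt{1104120863}}{61}$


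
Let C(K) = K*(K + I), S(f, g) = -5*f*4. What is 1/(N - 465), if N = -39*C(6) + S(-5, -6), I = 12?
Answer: -1/4577 ≈ -0.00021848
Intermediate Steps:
S(f, g) = -20*f
C(K) = K*(12 + K) (C(K) = K*(K + 12) = K*(12 + K))
N = -4112 (N = -234*(12 + 6) - 20*(-5) = -234*18 + 100 = -39*108 + 100 = -4212 + 100 = -4112)
1/(N - 465) = 1/(-4112 - 465) = 1/(-4577) = -1/4577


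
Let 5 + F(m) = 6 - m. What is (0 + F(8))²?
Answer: 49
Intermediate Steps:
F(m) = 1 - m (F(m) = -5 + (6 - m) = 1 - m)
(0 + F(8))² = (0 + (1 - 1*8))² = (0 + (1 - 8))² = (0 - 7)² = (-7)² = 49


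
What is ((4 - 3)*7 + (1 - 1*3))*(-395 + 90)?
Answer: -1525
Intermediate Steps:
((4 - 3)*7 + (1 - 1*3))*(-395 + 90) = (1*7 + (1 - 3))*(-305) = (7 - 2)*(-305) = 5*(-305) = -1525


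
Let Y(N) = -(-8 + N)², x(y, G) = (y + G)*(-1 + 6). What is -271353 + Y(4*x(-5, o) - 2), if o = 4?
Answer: -272253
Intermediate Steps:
x(y, G) = 5*G + 5*y (x(y, G) = (G + y)*5 = 5*G + 5*y)
-271353 + Y(4*x(-5, o) - 2) = -271353 - (-8 + (4*(5*4 + 5*(-5)) - 2))² = -271353 - (-8 + (4*(20 - 25) - 2))² = -271353 - (-8 + (4*(-5) - 2))² = -271353 - (-8 + (-20 - 2))² = -271353 - (-8 - 22)² = -271353 - 1*(-30)² = -271353 - 1*900 = -271353 - 900 = -272253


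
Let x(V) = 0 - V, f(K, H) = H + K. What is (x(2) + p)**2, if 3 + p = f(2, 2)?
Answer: 1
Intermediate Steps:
x(V) = -V
p = 1 (p = -3 + (2 + 2) = -3 + 4 = 1)
(x(2) + p)**2 = (-1*2 + 1)**2 = (-2 + 1)**2 = (-1)**2 = 1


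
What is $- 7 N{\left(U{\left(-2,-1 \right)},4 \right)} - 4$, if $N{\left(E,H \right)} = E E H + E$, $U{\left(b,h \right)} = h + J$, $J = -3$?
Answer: $-424$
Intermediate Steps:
$U{\left(b,h \right)} = -3 + h$ ($U{\left(b,h \right)} = h - 3 = -3 + h$)
$N{\left(E,H \right)} = E + H E^{2}$ ($N{\left(E,H \right)} = E^{2} H + E = H E^{2} + E = E + H E^{2}$)
$- 7 N{\left(U{\left(-2,-1 \right)},4 \right)} - 4 = - 7 \left(-3 - 1\right) \left(1 + \left(-3 - 1\right) 4\right) - 4 = - 7 \left(- 4 \left(1 - 16\right)\right) - 4 = - 7 \left(\left(-4\right) \left(-15\right)\right) - 4 = \left(-7\right) 60 - 4 = -420 - 4 = -424$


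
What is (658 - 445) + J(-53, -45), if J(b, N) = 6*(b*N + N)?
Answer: 14253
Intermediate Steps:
J(b, N) = 6*N + 6*N*b (J(b, N) = 6*(N*b + N) = 6*(N + N*b) = 6*N + 6*N*b)
(658 - 445) + J(-53, -45) = (658 - 445) + 6*(-45)*(1 - 53) = 213 + 6*(-45)*(-52) = 213 + 14040 = 14253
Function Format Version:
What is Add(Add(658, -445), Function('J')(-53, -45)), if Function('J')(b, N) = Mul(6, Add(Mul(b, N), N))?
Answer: 14253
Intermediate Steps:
Function('J')(b, N) = Add(Mul(6, N), Mul(6, N, b)) (Function('J')(b, N) = Mul(6, Add(Mul(N, b), N)) = Mul(6, Add(N, Mul(N, b))) = Add(Mul(6, N), Mul(6, N, b)))
Add(Add(658, -445), Function('J')(-53, -45)) = Add(Add(658, -445), Mul(6, -45, Add(1, -53))) = Add(213, Mul(6, -45, -52)) = Add(213, 14040) = 14253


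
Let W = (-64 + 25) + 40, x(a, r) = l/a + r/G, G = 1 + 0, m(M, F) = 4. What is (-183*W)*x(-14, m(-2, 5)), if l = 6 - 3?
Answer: -9699/14 ≈ -692.79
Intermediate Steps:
G = 1
l = 3
x(a, r) = r + 3/a (x(a, r) = 3/a + r/1 = 3/a + r*1 = 3/a + r = r + 3/a)
W = 1 (W = -39 + 40 = 1)
(-183*W)*x(-14, m(-2, 5)) = (-183*1)*(4 + 3/(-14)) = -183*(4 + 3*(-1/14)) = -183*(4 - 3/14) = -183*53/14 = -9699/14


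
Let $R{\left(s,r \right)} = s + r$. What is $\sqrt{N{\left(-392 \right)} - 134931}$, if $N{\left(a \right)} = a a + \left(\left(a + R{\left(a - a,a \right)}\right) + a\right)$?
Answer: $\sqrt{17557} \approx 132.5$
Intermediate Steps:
$R{\left(s,r \right)} = r + s$
$N{\left(a \right)} = a^{2} + 3 a$ ($N{\left(a \right)} = a a + \left(\left(a + \left(a + \left(a - a\right)\right)\right) + a\right) = a^{2} + \left(\left(a + \left(a + 0\right)\right) + a\right) = a^{2} + \left(\left(a + a\right) + a\right) = a^{2} + \left(2 a + a\right) = a^{2} + 3 a$)
$\sqrt{N{\left(-392 \right)} - 134931} = \sqrt{- 392 \left(3 - 392\right) - 134931} = \sqrt{\left(-392\right) \left(-389\right) - 134931} = \sqrt{152488 - 134931} = \sqrt{17557}$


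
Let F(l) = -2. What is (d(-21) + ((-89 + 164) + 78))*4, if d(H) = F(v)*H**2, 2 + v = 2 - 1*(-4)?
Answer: -2916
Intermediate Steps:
v = 4 (v = -2 + (2 - 1*(-4)) = -2 + (2 + 4) = -2 + 6 = 4)
d(H) = -2*H**2
(d(-21) + ((-89 + 164) + 78))*4 = (-2*(-21)**2 + ((-89 + 164) + 78))*4 = (-2*441 + (75 + 78))*4 = (-882 + 153)*4 = -729*4 = -2916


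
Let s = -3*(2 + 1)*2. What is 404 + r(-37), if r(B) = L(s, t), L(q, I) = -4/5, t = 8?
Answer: 2016/5 ≈ 403.20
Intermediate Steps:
s = -18 (s = -3*3*2 = -9*2 = -18)
L(q, I) = -4/5 (L(q, I) = -4*1/5 = -4/5)
r(B) = -4/5
404 + r(-37) = 404 - 4/5 = 2016/5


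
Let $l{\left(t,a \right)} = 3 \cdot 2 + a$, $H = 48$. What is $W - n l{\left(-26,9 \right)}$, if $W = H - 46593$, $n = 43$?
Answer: $-47190$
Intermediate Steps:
$W = -46545$ ($W = 48 - 46593 = -46545$)
$l{\left(t,a \right)} = 6 + a$
$W - n l{\left(-26,9 \right)} = -46545 - 43 \left(6 + 9\right) = -46545 - 43 \cdot 15 = -46545 - 645 = -47190$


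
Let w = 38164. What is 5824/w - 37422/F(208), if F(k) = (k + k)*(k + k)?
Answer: -7505269/117937664 ≈ -0.063638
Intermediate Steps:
F(k) = 4*k**2 (F(k) = (2*k)*(2*k) = 4*k**2)
5824/w - 37422/F(208) = 5824/38164 - 37422/(4*208**2) = 5824*(1/38164) - 37422/(4*43264) = 208/1363 - 37422/173056 = 208/1363 - 37422*1/173056 = 208/1363 - 18711/86528 = -7505269/117937664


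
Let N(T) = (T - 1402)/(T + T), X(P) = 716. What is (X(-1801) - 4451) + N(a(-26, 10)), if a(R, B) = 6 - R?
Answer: -120205/32 ≈ -3756.4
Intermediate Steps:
N(T) = (-1402 + T)/(2*T) (N(T) = (-1402 + T)/((2*T)) = (-1402 + T)*(1/(2*T)) = (-1402 + T)/(2*T))
(X(-1801) - 4451) + N(a(-26, 10)) = (716 - 4451) + (-1402 + (6 - 1*(-26)))/(2*(6 - 1*(-26))) = -3735 + (-1402 + (6 + 26))/(2*(6 + 26)) = -3735 + (1/2)*(-1402 + 32)/32 = -3735 + (1/2)*(1/32)*(-1370) = -3735 - 685/32 = -120205/32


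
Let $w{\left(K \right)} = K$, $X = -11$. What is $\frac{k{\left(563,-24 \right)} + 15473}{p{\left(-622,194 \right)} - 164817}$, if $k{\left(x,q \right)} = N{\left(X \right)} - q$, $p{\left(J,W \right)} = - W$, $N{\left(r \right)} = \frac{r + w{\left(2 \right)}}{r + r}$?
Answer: $- \frac{340943}{3630242} \approx -0.093917$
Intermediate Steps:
$N{\left(r \right)} = \frac{2 + r}{2 r}$ ($N{\left(r \right)} = \frac{r + 2}{r + r} = \frac{2 + r}{2 r}$)
$k{\left(x,q \right)} = \frac{9}{22} - q$ ($k{\left(x,q \right)} = \frac{2 - 11}{2 \left(-11\right)} - q = \frac{1}{2} \left(- \frac{1}{11}\right) \left(-9\right) - q = \frac{9}{22} - q$)
$\frac{k{\left(563,-24 \right)} + 15473}{p{\left(-622,194 \right)} - 164817} = \frac{\left(\frac{9}{22} - -24\right) + 15473}{\left(-1\right) 194 - 164817} = \frac{\left(\frac{9}{22} + 24\right) + 15473}{-194 - 164817} = \frac{\frac{537}{22} + 15473}{-165011} = \frac{340943}{22} \left(- \frac{1}{165011}\right) = - \frac{340943}{3630242}$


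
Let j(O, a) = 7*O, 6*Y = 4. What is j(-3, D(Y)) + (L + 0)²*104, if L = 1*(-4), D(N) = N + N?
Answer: 1643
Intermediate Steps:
Y = ⅔ (Y = (⅙)*4 = ⅔ ≈ 0.66667)
D(N) = 2*N
L = -4
j(-3, D(Y)) + (L + 0)²*104 = 7*(-3) + (-4 + 0)²*104 = -21 + (-4)²*104 = -21 + 16*104 = -21 + 1664 = 1643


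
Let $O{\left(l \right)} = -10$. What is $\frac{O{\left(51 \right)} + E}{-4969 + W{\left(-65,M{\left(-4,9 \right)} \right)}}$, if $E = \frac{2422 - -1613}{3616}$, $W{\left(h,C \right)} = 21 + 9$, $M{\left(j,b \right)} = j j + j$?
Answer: $\frac{32125}{17859424} \approx 0.0017988$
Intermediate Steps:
$M{\left(j,b \right)} = j + j^{2}$ ($M{\left(j,b \right)} = j^{2} + j = j + j^{2}$)
$W{\left(h,C \right)} = 30$
$E = \frac{4035}{3616}$ ($E = \left(2422 + 1613\right) \frac{1}{3616} = 4035 \cdot \frac{1}{3616} = \frac{4035}{3616} \approx 1.1159$)
$\frac{O{\left(51 \right)} + E}{-4969 + W{\left(-65,M{\left(-4,9 \right)} \right)}} = \frac{-10 + \frac{4035}{3616}}{-4969 + 30} = - \frac{32125}{3616 \left(-4939\right)} = \left(- \frac{32125}{3616}\right) \left(- \frac{1}{4939}\right) = \frac{32125}{17859424}$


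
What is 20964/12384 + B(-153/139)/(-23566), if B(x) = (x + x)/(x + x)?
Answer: 20584385/12160056 ≈ 1.6928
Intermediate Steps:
B(x) = 1 (B(x) = (2*x)/((2*x)) = (2*x)*(1/(2*x)) = 1)
20964/12384 + B(-153/139)/(-23566) = 20964/12384 + 1/(-23566) = 20964*(1/12384) + 1*(-1/23566) = 1747/1032 - 1/23566 = 20584385/12160056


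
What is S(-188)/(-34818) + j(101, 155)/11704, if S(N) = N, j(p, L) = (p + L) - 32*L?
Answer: -1442710/3638481 ≈ -0.39651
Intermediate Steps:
j(p, L) = p - 31*L (j(p, L) = (L + p) - 32*L = p - 31*L)
S(-188)/(-34818) + j(101, 155)/11704 = -188/(-34818) + (101 - 31*155)/11704 = -188*(-1/34818) + (101 - 4805)*(1/11704) = 94/17409 - 4704*1/11704 = 94/17409 - 84/209 = -1442710/3638481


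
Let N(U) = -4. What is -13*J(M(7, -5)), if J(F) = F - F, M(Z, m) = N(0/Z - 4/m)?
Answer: 0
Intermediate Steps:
M(Z, m) = -4
J(F) = 0
-13*J(M(7, -5)) = -13*0 = 0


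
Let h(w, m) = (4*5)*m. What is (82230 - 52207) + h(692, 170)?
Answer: 33423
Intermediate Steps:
h(w, m) = 20*m
(82230 - 52207) + h(692, 170) = (82230 - 52207) + 20*170 = 30023 + 3400 = 33423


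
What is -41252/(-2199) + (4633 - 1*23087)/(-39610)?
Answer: 837286033/43551195 ≈ 19.225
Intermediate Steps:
-41252/(-2199) + (4633 - 1*23087)/(-39610) = -41252*(-1/2199) + (4633 - 23087)*(-1/39610) = 41252/2199 - 18454*(-1/39610) = 41252/2199 + 9227/19805 = 837286033/43551195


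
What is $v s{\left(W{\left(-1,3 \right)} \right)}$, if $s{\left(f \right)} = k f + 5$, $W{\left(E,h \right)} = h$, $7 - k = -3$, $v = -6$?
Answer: $-210$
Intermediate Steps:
$k = 10$ ($k = 7 - -3 = 7 + 3 = 10$)
$s{\left(f \right)} = 5 + 10 f$ ($s{\left(f \right)} = 10 f + 5 = 5 + 10 f$)
$v s{\left(W{\left(-1,3 \right)} \right)} = - 6 \left(5 + 10 \cdot 3\right) = - 6 \left(5 + 30\right) = \left(-6\right) 35 = -210$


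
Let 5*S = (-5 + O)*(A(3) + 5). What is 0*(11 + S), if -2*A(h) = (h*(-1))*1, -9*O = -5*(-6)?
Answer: 0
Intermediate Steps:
O = -10/3 (O = -(-5)*(-6)/9 = -1/9*30 = -10/3 ≈ -3.3333)
A(h) = h/2 (A(h) = -h*(-1)/2 = -(-h)/2 = -(-1)*h/2 = h/2)
S = -65/6 (S = ((-5 - 10/3)*((1/2)*3 + 5))/5 = (-25*(3/2 + 5)/3)/5 = (-25/3*13/2)/5 = (1/5)*(-325/6) = -65/6 ≈ -10.833)
0*(11 + S) = 0*(11 - 65/6) = 0*(1/6) = 0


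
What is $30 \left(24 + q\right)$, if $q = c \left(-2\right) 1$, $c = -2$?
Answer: $840$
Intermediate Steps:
$q = 4$ ($q = \left(-2\right) \left(-2\right) 1 = 4 \cdot 1 = 4$)
$30 \left(24 + q\right) = 30 \left(24 + 4\right) = 30 \cdot 28 = 840$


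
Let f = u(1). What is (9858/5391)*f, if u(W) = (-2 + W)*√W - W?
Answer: -6572/1797 ≈ -3.6572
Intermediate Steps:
u(W) = -W + √W*(-2 + W) (u(W) = √W*(-2 + W) - W = -W + √W*(-2 + W))
f = -2 (f = 1^(3/2) - 1*1 - 2*√1 = 1 - 1 - 2*1 = 1 - 1 - 2 = -2)
(9858/5391)*f = (9858/5391)*(-2) = (9858*(1/5391))*(-2) = (3286/1797)*(-2) = -6572/1797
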